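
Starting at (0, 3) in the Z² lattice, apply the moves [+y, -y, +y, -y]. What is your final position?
(0, 3)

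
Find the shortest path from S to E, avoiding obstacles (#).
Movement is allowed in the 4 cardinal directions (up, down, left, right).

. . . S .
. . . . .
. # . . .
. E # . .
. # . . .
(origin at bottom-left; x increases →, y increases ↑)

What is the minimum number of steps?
7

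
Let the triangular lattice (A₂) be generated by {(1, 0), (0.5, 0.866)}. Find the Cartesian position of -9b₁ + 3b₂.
(-7.5, 2.598)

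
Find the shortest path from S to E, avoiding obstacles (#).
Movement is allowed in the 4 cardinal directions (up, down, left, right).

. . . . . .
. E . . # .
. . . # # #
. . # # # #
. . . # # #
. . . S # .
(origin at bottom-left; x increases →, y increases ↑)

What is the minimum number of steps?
6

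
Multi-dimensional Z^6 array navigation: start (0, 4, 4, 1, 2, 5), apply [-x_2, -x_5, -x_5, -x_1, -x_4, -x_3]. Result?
(-1, 3, 3, 0, 0, 5)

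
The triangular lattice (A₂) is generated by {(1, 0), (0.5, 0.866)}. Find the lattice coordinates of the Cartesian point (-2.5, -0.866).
-2b₁ - b₂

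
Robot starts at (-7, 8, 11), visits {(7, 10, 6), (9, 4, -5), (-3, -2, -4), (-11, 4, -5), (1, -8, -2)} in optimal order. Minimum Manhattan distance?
87
(one optimal route: (-7, 8, 11) → (7, 10, 6) → (9, 4, -5) → (-11, 4, -5) → (-3, -2, -4) → (1, -8, -2))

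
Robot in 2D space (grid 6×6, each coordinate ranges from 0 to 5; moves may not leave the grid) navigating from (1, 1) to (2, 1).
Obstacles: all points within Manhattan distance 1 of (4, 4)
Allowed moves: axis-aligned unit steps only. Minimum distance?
1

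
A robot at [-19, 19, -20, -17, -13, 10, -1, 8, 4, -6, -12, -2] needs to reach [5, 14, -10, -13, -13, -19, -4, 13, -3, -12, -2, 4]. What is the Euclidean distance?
42.5793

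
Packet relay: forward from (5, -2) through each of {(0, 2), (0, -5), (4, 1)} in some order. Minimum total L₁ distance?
16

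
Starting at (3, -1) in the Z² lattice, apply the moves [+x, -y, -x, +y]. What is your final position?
(3, -1)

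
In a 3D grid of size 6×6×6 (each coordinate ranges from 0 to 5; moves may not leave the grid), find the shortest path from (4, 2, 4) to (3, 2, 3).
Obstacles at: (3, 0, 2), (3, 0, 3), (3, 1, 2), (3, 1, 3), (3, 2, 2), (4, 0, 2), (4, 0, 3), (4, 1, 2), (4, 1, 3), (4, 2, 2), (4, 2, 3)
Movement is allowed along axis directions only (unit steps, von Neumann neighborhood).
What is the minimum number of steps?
2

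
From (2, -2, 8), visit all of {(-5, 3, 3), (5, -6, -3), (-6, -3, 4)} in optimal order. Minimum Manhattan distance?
46
(one optimal route: (2, -2, 8) → (-5, 3, 3) → (-6, -3, 4) → (5, -6, -3))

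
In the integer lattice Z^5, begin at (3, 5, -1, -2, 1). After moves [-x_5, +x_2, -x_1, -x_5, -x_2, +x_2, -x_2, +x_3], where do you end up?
(2, 5, 0, -2, -1)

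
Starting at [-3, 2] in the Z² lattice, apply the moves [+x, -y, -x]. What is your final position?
(-3, 1)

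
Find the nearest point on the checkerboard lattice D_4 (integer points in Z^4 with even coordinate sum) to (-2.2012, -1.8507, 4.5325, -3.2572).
(-2, -2, 5, -3)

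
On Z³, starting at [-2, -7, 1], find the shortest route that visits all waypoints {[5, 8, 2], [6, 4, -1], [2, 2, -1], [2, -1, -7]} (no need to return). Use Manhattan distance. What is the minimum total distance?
41
(one optimal route: (-2, -7, 1) → (2, -1, -7) → (2, 2, -1) → (6, 4, -1) → (5, 8, 2))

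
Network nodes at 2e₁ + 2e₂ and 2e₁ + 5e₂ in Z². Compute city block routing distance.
3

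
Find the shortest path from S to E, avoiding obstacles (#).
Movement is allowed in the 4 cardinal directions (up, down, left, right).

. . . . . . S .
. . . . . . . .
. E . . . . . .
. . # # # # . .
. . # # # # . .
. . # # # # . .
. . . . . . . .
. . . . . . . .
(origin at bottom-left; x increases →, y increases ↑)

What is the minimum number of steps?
7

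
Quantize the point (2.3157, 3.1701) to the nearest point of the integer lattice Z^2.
(2, 3)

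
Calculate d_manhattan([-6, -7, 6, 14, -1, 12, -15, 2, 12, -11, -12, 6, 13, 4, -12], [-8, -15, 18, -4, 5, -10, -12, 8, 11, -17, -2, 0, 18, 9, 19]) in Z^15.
141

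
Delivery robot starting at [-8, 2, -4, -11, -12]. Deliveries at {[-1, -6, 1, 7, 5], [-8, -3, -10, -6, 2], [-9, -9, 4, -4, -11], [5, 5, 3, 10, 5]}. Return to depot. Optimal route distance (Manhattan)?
174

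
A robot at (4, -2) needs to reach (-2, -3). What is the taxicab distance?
7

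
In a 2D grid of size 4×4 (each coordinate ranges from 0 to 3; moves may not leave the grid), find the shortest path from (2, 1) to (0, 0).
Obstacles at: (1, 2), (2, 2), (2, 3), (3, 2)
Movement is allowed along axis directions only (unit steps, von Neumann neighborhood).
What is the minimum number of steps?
3
(one shortest path: (2, 1) → (1, 1) → (0, 1) → (0, 0))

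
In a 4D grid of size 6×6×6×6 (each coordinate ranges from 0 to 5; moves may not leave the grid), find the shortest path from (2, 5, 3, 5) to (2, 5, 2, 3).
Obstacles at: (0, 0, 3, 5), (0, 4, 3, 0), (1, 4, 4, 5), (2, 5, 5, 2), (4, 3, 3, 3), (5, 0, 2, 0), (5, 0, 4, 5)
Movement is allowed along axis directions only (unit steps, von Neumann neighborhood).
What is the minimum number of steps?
3
(one shortest path: (2, 5, 3, 5) → (2, 5, 2, 5) → (2, 5, 2, 4) → (2, 5, 2, 3))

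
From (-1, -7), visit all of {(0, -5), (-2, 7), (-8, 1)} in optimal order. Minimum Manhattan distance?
29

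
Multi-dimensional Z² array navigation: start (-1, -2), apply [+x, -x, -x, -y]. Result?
(-2, -3)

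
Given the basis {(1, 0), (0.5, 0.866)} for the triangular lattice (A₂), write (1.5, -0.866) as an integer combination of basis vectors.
2b₁ - b₂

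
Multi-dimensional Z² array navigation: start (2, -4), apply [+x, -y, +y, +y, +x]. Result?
(4, -3)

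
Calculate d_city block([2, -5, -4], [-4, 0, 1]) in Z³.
16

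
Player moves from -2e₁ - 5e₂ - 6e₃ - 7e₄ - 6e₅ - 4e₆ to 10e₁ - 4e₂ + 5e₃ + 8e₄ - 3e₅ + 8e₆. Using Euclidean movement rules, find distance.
25.3772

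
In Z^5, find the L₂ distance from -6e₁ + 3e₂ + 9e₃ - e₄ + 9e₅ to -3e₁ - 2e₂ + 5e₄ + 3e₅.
13.6748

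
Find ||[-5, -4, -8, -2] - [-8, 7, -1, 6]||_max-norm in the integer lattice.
11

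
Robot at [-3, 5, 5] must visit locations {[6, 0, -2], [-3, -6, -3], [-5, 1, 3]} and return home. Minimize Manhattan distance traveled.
60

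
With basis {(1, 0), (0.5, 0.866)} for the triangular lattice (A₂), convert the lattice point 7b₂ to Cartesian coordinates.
(3.5, 6.062)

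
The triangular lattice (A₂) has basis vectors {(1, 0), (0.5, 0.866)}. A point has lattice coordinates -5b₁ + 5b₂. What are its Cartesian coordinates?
(-2.5, 4.33)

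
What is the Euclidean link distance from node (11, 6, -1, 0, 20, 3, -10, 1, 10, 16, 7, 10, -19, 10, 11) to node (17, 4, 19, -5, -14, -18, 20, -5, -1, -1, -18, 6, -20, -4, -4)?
66.8655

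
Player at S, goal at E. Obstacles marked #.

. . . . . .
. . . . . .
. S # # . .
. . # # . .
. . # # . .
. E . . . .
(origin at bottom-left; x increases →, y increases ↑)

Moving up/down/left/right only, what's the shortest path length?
3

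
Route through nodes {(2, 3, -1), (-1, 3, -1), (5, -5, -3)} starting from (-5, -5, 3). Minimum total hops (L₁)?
32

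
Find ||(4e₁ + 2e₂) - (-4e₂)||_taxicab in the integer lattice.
10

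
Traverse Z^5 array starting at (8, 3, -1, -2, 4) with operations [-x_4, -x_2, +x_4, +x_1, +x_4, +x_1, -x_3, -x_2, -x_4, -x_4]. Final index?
(10, 1, -2, -3, 4)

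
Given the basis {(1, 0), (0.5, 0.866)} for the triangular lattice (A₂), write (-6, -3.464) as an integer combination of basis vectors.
-4b₁ - 4b₂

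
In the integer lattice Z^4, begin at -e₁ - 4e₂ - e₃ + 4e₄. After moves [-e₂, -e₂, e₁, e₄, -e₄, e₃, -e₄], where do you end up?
(0, -6, 0, 3)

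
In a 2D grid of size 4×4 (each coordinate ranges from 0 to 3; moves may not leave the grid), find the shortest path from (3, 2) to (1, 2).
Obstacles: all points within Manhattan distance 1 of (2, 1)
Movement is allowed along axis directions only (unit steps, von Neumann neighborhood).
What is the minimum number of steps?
4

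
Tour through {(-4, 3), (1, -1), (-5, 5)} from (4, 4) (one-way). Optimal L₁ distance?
20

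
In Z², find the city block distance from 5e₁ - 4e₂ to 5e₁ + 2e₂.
6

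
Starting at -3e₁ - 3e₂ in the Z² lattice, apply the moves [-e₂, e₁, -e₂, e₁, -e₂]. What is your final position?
(-1, -6)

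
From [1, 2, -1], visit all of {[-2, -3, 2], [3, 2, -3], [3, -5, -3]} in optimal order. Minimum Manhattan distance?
23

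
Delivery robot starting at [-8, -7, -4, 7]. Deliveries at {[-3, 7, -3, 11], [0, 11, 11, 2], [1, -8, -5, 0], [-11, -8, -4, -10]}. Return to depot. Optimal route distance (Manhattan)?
136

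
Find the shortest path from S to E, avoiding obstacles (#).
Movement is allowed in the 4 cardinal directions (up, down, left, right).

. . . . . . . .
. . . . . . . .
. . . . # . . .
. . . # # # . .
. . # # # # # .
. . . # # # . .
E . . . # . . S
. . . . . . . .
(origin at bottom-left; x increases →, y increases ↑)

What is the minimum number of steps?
9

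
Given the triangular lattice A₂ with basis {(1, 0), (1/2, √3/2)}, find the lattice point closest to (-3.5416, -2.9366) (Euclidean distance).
(-3.5, -2.598)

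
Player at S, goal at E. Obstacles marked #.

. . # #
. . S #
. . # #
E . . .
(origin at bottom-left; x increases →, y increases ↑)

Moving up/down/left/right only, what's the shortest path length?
4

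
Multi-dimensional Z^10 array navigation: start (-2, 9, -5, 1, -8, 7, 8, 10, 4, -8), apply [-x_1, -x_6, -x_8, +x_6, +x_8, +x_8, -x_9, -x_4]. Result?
(-3, 9, -5, 0, -8, 7, 8, 11, 3, -8)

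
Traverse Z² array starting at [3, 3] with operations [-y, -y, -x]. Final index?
(2, 1)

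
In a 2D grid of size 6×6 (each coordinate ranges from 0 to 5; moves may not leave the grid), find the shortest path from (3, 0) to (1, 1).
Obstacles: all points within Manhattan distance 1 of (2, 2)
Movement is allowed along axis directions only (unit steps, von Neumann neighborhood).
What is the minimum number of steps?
3
(one shortest path: (3, 0) → (2, 0) → (1, 0) → (1, 1))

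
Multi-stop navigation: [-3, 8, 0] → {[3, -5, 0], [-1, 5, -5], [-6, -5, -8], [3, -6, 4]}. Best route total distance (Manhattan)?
50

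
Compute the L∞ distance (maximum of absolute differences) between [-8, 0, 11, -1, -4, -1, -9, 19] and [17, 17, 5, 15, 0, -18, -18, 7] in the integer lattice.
25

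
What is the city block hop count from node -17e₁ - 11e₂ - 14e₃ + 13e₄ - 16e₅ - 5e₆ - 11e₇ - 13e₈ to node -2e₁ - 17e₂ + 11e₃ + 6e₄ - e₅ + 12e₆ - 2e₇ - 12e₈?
95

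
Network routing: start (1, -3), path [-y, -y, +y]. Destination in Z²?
(1, -4)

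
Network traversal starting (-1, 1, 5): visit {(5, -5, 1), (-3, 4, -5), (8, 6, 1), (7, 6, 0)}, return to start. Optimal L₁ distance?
64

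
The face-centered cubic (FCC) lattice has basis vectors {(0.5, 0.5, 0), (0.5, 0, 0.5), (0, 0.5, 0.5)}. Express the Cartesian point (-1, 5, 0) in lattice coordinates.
4b₁ - 6b₂ + 6b₃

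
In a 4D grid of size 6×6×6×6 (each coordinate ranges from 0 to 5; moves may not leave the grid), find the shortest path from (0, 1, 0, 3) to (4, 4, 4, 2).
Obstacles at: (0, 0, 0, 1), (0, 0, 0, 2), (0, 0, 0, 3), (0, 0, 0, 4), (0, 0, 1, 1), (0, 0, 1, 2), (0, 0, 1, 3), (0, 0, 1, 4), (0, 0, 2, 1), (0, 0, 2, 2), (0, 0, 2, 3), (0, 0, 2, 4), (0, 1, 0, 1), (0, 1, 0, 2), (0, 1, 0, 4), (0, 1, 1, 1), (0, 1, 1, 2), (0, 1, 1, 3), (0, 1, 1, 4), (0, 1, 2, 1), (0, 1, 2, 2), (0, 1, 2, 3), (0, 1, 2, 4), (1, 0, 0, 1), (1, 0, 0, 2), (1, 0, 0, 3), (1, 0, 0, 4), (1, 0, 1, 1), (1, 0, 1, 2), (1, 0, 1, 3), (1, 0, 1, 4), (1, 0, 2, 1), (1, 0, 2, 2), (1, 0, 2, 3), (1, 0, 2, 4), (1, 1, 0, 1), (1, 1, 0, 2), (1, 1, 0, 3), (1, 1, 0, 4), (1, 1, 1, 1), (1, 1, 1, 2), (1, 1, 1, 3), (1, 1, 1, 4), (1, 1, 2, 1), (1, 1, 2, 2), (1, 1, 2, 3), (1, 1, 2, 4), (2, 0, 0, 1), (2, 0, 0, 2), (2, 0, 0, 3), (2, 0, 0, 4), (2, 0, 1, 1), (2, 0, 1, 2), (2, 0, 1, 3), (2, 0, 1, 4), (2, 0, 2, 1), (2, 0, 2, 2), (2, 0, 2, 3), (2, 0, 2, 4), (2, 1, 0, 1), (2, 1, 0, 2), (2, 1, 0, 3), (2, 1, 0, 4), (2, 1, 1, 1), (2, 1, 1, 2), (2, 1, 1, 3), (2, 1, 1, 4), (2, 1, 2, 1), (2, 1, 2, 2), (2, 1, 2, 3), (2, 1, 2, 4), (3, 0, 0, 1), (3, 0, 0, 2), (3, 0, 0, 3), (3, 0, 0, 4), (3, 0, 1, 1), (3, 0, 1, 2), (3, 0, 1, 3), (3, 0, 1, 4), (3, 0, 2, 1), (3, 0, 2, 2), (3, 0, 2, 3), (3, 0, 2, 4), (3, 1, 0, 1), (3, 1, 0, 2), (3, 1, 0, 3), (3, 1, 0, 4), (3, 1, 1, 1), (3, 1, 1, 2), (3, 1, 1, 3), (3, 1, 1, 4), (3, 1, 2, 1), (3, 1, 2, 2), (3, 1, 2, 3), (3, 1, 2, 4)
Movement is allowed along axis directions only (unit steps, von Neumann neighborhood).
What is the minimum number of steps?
12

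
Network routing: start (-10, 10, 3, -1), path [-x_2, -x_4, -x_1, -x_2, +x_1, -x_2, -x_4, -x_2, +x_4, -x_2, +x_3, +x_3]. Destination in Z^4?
(-10, 5, 5, -2)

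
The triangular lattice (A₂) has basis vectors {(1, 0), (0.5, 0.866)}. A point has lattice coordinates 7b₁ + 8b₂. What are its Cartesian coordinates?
(11, 6.928)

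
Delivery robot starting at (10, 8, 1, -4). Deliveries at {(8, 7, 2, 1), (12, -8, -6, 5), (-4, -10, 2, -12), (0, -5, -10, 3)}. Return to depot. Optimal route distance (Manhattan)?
138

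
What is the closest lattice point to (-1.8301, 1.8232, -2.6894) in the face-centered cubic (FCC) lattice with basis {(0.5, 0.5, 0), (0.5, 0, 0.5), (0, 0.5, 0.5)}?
(-2, 2, -3)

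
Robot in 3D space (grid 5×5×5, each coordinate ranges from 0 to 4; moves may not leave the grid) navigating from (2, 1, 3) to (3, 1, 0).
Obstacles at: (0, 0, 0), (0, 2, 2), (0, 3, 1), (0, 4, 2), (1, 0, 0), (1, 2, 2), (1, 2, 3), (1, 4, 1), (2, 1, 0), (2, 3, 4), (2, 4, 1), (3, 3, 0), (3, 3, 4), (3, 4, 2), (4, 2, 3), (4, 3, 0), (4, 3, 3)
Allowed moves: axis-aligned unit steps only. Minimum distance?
4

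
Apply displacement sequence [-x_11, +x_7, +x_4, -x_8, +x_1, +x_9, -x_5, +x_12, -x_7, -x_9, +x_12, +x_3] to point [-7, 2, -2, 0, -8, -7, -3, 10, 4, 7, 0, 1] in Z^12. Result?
(-6, 2, -1, 1, -9, -7, -3, 9, 4, 7, -1, 3)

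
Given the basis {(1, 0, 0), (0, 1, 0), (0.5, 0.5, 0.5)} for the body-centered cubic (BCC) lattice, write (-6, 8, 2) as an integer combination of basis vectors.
-8b₁ + 6b₂ + 4b₃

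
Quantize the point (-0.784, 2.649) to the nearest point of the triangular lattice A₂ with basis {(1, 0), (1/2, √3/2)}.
(-0.5, 2.598)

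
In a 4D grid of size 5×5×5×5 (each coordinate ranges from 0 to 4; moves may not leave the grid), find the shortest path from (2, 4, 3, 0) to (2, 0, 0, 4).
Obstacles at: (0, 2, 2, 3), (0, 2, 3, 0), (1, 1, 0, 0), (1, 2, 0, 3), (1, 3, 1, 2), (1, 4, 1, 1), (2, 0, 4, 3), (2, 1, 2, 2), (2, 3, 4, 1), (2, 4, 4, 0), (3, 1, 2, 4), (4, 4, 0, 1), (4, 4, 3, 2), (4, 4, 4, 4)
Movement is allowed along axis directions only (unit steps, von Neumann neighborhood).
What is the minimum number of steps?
11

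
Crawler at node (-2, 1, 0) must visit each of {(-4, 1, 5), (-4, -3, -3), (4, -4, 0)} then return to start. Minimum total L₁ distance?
42
(one optimal route: (-2, 1, 0) → (-4, 1, 5) → (-4, -3, -3) → (4, -4, 0) → (-2, 1, 0))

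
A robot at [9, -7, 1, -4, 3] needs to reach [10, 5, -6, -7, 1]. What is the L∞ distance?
12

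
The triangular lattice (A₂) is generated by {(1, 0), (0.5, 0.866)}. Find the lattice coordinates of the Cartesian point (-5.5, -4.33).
-3b₁ - 5b₂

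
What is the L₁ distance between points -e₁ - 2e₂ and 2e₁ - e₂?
4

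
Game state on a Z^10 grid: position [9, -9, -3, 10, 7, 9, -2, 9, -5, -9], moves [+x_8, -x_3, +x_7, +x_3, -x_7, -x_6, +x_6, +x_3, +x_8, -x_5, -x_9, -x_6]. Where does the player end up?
(9, -9, -2, 10, 6, 8, -2, 11, -6, -9)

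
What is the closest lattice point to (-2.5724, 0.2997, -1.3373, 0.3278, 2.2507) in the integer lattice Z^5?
(-3, 0, -1, 0, 2)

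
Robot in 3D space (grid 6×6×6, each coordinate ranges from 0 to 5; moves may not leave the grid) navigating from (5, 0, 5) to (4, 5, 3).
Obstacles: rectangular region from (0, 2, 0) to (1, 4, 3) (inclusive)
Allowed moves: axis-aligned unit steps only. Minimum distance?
8
(one shortest path: (5, 0, 5) → (4, 0, 5) → (4, 1, 5) → (4, 2, 5) → (4, 3, 5) → (4, 4, 5) → (4, 5, 5) → (4, 5, 4) → (4, 5, 3))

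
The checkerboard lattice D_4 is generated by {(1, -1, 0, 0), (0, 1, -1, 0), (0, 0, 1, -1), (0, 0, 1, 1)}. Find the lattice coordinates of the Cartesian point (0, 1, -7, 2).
b₂ - 4b₃ - 2b₄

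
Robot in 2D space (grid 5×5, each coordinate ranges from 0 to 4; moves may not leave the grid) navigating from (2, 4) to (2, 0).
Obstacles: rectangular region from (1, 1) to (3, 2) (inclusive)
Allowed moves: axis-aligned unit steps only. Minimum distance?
8
(one shortest path: (2, 4) → (1, 4) → (0, 4) → (0, 3) → (0, 2) → (0, 1) → (0, 0) → (1, 0) → (2, 0))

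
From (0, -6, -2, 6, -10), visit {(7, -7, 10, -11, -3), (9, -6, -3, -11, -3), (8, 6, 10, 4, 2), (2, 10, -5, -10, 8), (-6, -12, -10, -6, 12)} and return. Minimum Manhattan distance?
226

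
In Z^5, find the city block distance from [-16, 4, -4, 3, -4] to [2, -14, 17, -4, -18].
78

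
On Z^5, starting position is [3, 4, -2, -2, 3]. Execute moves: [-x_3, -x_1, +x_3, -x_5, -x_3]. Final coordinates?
(2, 4, -3, -2, 2)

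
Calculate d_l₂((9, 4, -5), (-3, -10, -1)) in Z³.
18.868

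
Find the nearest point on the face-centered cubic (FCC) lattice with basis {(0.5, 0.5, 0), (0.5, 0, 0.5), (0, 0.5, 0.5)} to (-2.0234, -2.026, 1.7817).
(-2, -2, 2)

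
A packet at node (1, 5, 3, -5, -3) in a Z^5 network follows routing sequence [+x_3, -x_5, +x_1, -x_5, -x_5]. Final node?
(2, 5, 4, -5, -6)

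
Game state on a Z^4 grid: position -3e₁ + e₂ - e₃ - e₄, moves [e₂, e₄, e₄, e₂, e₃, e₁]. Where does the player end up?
(-2, 3, 0, 1)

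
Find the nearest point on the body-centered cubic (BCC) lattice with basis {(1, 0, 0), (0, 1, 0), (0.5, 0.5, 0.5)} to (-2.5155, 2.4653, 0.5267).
(-2.5, 2.5, 0.5)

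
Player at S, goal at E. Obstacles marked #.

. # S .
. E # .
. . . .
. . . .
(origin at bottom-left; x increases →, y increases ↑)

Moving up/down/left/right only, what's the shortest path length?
6
(one shortest path: (2, 3) → (3, 3) → (3, 2) → (3, 1) → (2, 1) → (1, 1) → (1, 2))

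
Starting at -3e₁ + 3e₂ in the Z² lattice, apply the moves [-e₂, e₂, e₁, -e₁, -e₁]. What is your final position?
(-4, 3)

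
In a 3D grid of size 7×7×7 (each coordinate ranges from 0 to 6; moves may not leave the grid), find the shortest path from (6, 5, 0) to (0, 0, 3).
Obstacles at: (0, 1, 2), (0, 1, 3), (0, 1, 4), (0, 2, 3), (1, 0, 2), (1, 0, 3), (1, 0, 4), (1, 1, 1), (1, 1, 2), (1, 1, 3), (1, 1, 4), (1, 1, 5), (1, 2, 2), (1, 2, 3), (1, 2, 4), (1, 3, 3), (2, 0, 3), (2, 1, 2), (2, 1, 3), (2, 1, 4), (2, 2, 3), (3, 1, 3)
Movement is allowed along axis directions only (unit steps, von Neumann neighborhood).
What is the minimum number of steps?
14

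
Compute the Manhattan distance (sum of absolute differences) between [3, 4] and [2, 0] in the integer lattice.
5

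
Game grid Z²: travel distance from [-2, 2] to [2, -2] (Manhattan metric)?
8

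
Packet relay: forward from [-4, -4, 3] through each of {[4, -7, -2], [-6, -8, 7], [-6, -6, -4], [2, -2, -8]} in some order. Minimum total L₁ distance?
49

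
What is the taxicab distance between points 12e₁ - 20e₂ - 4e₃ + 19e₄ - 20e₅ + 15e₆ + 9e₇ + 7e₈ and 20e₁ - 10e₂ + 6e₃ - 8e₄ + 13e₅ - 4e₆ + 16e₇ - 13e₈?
134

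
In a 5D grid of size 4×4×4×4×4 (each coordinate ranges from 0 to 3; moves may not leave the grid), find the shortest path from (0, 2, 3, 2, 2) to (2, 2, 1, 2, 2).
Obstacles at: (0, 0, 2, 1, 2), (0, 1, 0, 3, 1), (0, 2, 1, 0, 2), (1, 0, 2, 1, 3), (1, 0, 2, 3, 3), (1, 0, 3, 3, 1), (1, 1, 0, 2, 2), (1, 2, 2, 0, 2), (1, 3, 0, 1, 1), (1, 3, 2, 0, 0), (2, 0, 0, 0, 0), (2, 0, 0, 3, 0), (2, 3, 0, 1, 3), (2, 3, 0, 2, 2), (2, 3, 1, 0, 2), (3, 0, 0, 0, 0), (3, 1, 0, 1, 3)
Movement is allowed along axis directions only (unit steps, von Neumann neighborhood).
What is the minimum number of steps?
4
(one shortest path: (0, 2, 3, 2, 2) → (1, 2, 3, 2, 2) → (2, 2, 3, 2, 2) → (2, 2, 2, 2, 2) → (2, 2, 1, 2, 2))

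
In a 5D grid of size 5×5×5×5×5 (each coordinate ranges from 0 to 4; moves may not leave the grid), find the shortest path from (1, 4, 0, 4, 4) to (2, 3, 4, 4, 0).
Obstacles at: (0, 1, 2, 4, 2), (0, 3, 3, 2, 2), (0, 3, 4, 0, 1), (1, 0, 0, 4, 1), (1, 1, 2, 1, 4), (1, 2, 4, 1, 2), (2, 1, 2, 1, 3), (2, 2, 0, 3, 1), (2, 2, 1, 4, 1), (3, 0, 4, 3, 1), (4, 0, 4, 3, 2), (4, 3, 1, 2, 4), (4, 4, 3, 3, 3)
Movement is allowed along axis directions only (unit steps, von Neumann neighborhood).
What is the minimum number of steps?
10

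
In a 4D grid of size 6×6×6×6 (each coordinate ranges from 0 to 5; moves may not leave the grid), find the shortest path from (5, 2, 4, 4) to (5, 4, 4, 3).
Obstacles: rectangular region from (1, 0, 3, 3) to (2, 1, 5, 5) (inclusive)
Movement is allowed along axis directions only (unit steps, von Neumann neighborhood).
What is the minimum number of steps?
3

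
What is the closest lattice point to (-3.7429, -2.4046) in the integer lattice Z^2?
(-4, -2)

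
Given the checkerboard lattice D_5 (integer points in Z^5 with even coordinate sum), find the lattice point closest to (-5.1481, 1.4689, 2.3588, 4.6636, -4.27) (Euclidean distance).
(-5, 2, 2, 5, -4)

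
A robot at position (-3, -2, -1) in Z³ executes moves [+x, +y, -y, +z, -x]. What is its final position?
(-3, -2, 0)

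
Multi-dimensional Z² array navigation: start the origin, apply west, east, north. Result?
(0, 1)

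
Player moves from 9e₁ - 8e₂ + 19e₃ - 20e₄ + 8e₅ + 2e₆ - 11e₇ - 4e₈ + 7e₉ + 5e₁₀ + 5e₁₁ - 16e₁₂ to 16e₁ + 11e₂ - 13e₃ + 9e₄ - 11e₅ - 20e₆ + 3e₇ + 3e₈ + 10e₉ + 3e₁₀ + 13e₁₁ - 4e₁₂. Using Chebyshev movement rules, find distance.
32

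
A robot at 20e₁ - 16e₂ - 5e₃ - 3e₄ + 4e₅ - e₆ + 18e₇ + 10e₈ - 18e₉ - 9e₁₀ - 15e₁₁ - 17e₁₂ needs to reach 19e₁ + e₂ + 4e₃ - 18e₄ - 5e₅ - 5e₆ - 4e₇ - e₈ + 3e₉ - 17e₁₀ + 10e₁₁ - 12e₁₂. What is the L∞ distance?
25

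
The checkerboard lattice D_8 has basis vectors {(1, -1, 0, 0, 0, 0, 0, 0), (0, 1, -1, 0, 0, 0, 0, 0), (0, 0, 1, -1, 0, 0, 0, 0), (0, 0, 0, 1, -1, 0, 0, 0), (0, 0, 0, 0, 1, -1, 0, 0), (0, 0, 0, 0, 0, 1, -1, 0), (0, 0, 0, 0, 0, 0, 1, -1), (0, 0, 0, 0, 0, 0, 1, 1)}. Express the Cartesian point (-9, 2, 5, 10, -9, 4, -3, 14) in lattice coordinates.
-9b₁ - 7b₂ - 2b₃ + 8b₄ - b₅ + 3b₆ - 7b₇ + 7b₈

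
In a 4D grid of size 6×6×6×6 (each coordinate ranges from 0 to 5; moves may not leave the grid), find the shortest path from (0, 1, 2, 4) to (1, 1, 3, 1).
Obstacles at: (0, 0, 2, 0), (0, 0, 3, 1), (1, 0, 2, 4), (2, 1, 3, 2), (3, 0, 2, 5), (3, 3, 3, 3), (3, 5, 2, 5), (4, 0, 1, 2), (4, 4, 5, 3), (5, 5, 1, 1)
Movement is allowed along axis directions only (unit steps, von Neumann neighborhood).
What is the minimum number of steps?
5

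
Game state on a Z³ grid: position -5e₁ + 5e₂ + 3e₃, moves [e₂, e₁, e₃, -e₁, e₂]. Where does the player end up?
(-5, 7, 4)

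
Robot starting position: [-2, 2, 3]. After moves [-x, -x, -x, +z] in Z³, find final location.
(-5, 2, 4)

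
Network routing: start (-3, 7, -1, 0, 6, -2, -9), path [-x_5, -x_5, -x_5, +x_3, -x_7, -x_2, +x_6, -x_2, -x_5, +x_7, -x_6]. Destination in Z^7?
(-3, 5, 0, 0, 2, -2, -9)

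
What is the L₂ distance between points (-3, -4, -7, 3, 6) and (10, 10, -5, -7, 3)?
21.8632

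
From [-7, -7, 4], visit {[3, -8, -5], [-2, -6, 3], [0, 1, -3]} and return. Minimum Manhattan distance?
56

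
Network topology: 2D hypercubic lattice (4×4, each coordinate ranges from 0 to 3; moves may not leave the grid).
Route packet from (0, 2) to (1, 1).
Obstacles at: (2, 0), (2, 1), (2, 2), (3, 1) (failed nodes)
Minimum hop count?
2
(one shortest path: (0, 2) → (1, 2) → (1, 1))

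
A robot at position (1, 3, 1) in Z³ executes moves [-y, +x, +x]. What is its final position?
(3, 2, 1)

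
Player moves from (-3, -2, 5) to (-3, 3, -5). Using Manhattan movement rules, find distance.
15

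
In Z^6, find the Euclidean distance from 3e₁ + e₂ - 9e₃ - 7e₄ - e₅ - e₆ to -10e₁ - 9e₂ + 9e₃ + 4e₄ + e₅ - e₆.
26.7955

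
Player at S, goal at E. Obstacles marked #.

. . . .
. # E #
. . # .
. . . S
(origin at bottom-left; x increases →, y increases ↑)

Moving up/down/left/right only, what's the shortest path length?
9
(one shortest path: (3, 0) → (2, 0) → (1, 0) → (0, 0) → (0, 1) → (0, 2) → (0, 3) → (1, 3) → (2, 3) → (2, 2))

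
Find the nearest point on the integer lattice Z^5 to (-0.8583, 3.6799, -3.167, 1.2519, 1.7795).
(-1, 4, -3, 1, 2)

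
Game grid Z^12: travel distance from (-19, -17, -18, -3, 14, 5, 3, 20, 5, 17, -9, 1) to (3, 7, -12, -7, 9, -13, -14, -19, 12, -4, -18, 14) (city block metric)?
185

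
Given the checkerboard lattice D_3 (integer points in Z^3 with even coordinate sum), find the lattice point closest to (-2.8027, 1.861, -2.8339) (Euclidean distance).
(-3, 2, -3)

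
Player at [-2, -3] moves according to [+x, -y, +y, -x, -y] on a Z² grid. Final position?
(-2, -4)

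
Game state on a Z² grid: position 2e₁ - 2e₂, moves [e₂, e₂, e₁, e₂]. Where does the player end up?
(3, 1)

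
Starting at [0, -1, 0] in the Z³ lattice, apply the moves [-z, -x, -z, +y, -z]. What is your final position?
(-1, 0, -3)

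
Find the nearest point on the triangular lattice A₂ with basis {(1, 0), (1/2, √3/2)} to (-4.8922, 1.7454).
(-5, 1.732)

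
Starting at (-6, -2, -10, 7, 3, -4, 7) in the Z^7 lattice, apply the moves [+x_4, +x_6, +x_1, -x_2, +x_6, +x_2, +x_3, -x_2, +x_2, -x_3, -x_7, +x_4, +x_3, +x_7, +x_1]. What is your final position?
(-4, -2, -9, 9, 3, -2, 7)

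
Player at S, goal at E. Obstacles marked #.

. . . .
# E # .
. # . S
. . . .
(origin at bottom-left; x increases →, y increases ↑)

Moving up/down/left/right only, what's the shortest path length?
5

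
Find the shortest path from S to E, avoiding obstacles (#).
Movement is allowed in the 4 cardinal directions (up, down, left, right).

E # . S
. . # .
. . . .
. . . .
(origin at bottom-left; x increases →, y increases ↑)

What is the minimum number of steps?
7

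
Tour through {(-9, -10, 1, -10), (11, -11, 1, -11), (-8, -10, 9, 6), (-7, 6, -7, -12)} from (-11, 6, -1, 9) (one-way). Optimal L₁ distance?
122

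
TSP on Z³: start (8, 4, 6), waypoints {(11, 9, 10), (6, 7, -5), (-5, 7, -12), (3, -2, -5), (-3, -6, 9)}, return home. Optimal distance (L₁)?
124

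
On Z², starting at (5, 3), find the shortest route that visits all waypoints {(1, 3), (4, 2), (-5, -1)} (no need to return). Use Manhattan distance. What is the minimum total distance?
16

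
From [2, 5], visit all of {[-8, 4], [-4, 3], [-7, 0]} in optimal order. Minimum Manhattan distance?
18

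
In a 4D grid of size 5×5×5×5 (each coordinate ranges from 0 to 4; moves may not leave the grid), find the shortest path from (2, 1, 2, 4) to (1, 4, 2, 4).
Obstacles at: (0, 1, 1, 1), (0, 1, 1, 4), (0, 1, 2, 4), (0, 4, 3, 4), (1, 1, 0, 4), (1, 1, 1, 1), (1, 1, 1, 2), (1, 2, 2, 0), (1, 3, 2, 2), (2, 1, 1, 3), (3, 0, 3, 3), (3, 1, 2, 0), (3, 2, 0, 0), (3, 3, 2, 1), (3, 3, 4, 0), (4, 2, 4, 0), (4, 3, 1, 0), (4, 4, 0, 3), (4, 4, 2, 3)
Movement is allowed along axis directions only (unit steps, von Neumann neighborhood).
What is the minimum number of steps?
4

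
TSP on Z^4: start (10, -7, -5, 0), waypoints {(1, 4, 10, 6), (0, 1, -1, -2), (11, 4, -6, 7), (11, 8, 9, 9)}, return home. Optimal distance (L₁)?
106
(one optimal route: (10, -7, -5, 0) → (0, 1, -1, -2) → (1, 4, 10, 6) → (11, 8, 9, 9) → (11, 4, -6, 7) → (10, -7, -5, 0))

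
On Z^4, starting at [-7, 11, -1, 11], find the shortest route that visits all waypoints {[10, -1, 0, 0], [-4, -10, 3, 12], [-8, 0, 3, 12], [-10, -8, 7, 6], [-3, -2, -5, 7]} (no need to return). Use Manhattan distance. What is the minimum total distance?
101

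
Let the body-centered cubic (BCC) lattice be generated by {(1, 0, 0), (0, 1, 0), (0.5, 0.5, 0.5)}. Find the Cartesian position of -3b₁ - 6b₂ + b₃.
(-2.5, -5.5, 0.5)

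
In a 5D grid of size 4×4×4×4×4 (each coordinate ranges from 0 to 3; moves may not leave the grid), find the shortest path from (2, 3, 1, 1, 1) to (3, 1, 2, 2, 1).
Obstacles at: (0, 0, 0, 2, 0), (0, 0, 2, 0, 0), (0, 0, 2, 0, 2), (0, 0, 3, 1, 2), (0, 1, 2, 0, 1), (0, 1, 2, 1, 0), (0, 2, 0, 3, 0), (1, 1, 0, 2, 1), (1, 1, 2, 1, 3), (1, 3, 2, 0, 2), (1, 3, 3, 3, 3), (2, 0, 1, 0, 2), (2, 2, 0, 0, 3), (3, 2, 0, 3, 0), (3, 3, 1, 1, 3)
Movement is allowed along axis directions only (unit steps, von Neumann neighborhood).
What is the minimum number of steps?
5
(one shortest path: (2, 3, 1, 1, 1) → (3, 3, 1, 1, 1) → (3, 2, 1, 1, 1) → (3, 1, 1, 1, 1) → (3, 1, 2, 1, 1) → (3, 1, 2, 2, 1))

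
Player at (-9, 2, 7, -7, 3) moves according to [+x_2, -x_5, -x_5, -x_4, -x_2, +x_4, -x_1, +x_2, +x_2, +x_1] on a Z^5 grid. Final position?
(-9, 4, 7, -7, 1)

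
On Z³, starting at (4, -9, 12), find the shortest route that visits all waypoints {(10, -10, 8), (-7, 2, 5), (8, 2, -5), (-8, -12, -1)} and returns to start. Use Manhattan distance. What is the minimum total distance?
112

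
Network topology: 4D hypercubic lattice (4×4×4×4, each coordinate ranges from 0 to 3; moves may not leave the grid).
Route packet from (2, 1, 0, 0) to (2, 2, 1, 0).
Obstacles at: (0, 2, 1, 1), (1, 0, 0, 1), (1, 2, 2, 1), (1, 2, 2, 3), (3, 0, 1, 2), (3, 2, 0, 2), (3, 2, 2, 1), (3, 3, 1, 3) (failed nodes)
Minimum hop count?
2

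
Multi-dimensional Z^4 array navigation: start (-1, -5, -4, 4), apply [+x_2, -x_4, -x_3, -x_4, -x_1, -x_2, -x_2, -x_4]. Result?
(-2, -6, -5, 1)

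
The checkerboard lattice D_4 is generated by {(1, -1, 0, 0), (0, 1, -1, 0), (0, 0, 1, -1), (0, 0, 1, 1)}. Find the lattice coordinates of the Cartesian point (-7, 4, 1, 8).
-7b₁ - 3b₂ - 5b₃ + 3b₄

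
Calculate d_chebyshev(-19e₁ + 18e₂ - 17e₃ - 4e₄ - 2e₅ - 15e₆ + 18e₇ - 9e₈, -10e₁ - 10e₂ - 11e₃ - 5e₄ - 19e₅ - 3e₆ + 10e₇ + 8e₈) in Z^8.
28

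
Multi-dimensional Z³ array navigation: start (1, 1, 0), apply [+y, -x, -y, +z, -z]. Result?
(0, 1, 0)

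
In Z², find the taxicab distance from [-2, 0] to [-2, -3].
3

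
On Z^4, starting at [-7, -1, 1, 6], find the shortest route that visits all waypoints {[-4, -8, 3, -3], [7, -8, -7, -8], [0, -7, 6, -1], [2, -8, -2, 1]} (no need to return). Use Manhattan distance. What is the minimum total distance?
63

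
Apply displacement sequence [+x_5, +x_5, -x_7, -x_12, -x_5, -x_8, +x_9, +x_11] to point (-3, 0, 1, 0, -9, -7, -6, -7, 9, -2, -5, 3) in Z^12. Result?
(-3, 0, 1, 0, -8, -7, -7, -8, 10, -2, -4, 2)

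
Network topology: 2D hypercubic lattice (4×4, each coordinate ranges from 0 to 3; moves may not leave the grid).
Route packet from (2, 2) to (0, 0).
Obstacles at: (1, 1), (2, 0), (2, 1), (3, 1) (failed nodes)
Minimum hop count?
4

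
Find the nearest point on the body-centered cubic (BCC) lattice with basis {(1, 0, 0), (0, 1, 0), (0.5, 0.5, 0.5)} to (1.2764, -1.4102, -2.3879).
(1.5, -1.5, -2.5)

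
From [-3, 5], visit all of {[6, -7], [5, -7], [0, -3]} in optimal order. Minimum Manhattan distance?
21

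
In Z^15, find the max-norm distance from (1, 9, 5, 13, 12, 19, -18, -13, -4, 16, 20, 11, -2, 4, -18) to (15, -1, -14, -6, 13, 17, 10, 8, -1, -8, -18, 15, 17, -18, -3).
38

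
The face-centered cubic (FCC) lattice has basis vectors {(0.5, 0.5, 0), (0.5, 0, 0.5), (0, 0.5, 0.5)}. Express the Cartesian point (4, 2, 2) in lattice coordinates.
4b₁ + 4b₂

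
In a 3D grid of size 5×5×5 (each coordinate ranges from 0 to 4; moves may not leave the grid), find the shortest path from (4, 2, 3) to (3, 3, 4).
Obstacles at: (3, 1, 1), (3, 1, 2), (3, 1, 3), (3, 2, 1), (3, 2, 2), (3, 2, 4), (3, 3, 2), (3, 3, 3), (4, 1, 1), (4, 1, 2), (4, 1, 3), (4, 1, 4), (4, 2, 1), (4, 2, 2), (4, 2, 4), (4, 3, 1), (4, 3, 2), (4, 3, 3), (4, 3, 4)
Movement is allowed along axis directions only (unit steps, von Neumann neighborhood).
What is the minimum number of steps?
5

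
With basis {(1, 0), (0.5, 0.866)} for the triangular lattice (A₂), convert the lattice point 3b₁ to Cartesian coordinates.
(3, 0)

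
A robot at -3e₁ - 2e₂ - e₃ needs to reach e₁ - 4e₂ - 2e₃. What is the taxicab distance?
7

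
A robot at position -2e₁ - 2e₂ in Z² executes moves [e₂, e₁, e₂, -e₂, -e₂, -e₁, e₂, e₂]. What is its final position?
(-2, 0)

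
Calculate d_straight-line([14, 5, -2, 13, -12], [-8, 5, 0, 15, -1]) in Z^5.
24.7588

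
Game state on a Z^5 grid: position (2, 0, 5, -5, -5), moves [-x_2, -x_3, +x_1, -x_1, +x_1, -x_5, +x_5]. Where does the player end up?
(3, -1, 4, -5, -5)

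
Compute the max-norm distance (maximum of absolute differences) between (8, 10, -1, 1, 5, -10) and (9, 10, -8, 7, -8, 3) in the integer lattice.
13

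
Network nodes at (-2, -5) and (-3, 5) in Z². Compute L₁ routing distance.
11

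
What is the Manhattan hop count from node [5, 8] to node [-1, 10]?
8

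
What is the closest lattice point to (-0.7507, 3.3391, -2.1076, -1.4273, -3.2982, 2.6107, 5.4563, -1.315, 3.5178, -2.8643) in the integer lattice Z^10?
(-1, 3, -2, -1, -3, 3, 5, -1, 4, -3)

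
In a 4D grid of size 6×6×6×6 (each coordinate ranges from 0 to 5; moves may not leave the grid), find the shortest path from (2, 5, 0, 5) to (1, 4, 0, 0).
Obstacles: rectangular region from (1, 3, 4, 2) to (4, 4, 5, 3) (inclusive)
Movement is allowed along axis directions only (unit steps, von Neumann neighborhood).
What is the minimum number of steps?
7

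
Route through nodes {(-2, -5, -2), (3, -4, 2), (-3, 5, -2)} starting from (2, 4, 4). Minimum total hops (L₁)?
32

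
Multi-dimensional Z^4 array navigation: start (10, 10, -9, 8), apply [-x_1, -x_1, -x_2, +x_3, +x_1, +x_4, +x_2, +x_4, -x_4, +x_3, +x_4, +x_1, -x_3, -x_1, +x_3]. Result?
(9, 10, -7, 10)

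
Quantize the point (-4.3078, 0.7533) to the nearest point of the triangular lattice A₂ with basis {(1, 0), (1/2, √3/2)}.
(-4.5, 0.866)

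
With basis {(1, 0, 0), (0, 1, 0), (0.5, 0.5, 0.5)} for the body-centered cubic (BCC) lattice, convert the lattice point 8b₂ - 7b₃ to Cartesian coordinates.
(-3.5, 4.5, -3.5)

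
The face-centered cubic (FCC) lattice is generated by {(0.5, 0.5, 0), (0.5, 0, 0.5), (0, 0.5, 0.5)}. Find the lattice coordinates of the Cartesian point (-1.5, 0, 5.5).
-7b₁ + 4b₂ + 7b₃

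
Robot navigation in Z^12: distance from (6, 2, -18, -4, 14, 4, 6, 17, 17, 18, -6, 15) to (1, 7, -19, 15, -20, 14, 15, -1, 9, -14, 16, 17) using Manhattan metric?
165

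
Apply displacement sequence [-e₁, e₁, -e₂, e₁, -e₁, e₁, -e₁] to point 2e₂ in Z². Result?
(0, 1)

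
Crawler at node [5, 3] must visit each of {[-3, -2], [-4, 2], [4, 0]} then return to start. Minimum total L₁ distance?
28
(one optimal route: (5, 3) → (-4, 2) → (-3, -2) → (4, 0) → (5, 3))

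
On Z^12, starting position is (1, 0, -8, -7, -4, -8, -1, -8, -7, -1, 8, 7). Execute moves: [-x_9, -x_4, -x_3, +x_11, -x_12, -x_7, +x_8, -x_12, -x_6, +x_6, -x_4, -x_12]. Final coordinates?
(1, 0, -9, -9, -4, -8, -2, -7, -8, -1, 9, 4)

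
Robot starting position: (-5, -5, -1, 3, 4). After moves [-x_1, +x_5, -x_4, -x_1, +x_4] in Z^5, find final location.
(-7, -5, -1, 3, 5)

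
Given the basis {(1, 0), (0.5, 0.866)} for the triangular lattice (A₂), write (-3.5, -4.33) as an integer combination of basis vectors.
-b₁ - 5b₂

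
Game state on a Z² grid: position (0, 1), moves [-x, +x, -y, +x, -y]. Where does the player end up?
(1, -1)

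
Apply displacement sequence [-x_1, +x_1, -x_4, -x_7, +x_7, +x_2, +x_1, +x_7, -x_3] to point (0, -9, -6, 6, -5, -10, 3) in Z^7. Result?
(1, -8, -7, 5, -5, -10, 4)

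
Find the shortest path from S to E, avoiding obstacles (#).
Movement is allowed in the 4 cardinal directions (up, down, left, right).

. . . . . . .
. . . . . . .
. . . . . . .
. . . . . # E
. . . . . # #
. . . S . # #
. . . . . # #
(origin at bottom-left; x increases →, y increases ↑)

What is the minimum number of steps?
7
(one shortest path: (3, 1) → (4, 1) → (4, 2) → (4, 3) → (4, 4) → (5, 4) → (6, 4) → (6, 3))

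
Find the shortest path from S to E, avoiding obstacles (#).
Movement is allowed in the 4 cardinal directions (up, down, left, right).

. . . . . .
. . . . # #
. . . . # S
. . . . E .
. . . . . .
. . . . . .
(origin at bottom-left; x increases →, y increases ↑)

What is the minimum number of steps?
2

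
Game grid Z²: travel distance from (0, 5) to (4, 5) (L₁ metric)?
4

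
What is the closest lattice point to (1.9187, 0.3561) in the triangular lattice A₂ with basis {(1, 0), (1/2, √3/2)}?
(2, 0)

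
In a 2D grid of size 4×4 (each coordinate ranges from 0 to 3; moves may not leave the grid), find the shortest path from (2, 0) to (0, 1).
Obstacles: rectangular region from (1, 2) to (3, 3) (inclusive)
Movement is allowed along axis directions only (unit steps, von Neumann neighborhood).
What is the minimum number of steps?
3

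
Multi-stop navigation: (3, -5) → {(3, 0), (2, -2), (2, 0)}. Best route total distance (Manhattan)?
7
(one optimal route: (3, -5) → (2, -2) → (2, 0) → (3, 0))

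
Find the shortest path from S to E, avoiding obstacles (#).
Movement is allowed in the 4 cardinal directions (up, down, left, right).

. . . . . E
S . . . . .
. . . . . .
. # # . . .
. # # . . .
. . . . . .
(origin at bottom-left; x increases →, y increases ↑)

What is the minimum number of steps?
6
(one shortest path: (0, 4) → (1, 4) → (2, 4) → (3, 4) → (4, 4) → (5, 4) → (5, 5))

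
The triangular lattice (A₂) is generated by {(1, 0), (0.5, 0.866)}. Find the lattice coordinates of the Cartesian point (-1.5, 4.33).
-4b₁ + 5b₂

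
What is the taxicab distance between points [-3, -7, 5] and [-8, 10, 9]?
26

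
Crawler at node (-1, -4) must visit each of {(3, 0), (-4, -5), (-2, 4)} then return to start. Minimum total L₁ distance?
32
(one optimal route: (-1, -4) → (3, 0) → (-2, 4) → (-4, -5) → (-1, -4))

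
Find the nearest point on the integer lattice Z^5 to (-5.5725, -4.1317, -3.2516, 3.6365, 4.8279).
(-6, -4, -3, 4, 5)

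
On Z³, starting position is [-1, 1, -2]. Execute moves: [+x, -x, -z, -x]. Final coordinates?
(-2, 1, -3)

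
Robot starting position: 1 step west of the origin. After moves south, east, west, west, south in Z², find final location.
(-2, -2)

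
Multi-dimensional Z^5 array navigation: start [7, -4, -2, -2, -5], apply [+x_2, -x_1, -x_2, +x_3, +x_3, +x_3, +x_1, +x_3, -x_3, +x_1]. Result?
(8, -4, 1, -2, -5)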